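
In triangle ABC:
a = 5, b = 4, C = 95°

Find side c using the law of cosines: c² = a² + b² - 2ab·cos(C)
c² = 5² + 4² − 2·5·4·cos(95°)
cos(95°) ≈ -0.0871557
c² ≈ 25 + 16 − 40·(-0.0871557) ≈ 41 + 3.48623 ≈ 44.4862
c ≈ √44.4862 ≈ 6.6698

c = 6.67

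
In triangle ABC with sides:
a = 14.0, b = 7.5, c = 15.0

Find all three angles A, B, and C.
Law of cosines for each angle (a² = 196, b² = 56.25, c² = 225):
cos(A) = (b² + c² − a²)/(2bc) = (56.25 + 225 − 196)/(2·7.5·15.0) = 85.25/225 ≈ 0.378889  ⇒  A ≈ 67.7351°
cos(B) = (a² + c² − b²)/(2ac) = (196 + 225 − 56.25)/(2·14.0·15.0) = 364.75/420 ≈ 0.868452  ⇒  B ≈ 29.7207°
cos(C) = (a² + b² − c²)/(2ab) = (196 + 56.25 − 225)/(2·14.0·7.5) = 27.25/210 ≈ 0.129762  ⇒  C ≈ 82.5442°
Check: A + B + C ≈ 180°

A = 67.74°, B = 29.72°, C = 82.54°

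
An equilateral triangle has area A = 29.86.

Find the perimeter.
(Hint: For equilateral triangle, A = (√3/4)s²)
A = (√3/4)s²  ⇒  s² = 4A/√3 = 4·29.86/√3 = 119.44/1.73205 ≈ 68.9587
s ≈ √68.9587 ≈ 8.30414
Perimeter = 3s ≈ 3·8.30414 ≈ 24.9124

Perimeter = 24.91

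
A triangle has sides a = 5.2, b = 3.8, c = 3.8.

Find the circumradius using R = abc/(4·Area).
First find the area with Heron's formula.
s = (5.2 + 3.8 + 3.8)/2 = 6.4
Area = √(s(s−a)(s−b)(s−c)) = √(6.4·1.2·2.6·2.6) ≈ √51.9168 ≈ 7.20533
abc = 5.2·3.8·3.8 = 75.088
R = abc/(4·Area) ≈ 75.088/(4·7.20533) = 75.088/28.8213 ≈ 2.60529

R = 2.605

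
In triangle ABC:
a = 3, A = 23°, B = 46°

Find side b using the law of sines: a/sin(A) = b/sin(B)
a/sin(A) = b/sin(B)  ⇒  b = a·sin(B)/sin(A) = 3·sin(46°)/sin(23°)
sin(46°) ≈ 0.71934, sin(23°) ≈ 0.390731
b ≈ 3·0.71934/0.390731 ≈ 2.15802/0.390731 ≈ 5.52303

b = 5.523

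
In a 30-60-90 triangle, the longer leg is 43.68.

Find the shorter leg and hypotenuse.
In a 30-60-90 triangle the sides are in ratio 1 : √3 : 2, so short leg = long leg/√3 and hypotenuse = 2·(short leg).
Short leg = 43.68/√3 ≈ 43.68/1.73205 ≈ 25.2187
Hypotenuse = 2·25.2187 ≈ 50.4373

Short leg = 25.22, Hypotenuse = 50.44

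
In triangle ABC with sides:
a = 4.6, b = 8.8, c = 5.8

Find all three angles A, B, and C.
Law of cosines for each angle (a² = 21.16, b² = 77.44, c² = 33.64):
cos(A) = (b² + c² − a²)/(2bc) = (77.44 + 33.64 − 21.16)/(2·8.8·5.8) = 89.92/102.08 ≈ 0.880878  ⇒  A ≈ 28.2516°
cos(B) = (a² + c² − b²)/(2ac) = (21.16 + 33.64 − 77.44)/(2·4.6·5.8) = -22.64/53.36 ≈ -0.424288  ⇒  B ≈ 115.106°
cos(C) = (a² + b² − c²)/(2ab) = (21.16 + 77.44 − 33.64)/(2·4.6·8.8) = 64.96/80.96 ≈ 0.802372  ⇒  C ≈ 36.6428°
Check: A + B + C ≈ 180°

A = 28.25°, B = 115.1°, C = 36.64°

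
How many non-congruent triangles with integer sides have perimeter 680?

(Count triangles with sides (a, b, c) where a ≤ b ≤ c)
Let a ≤ b ≤ c with a + b + c = 680. The only binding inequality is a + b > c, i.e. 680 − c > c, so c < 680/2; and c ≥ 680/3 since c is the largest side.
So 227 ≤ c ≤ 339. For each c, b runs from ⌈(680 − c)/2⌉ up to c (then a = 680 − b − c satisfies 1 ≤ a ≤ b automatically), giving c − ⌈(680 − c)/2⌉ + 1 choices.
Summing over c: 1 + 3 + 4 + 6 + … + 168 + 169  (113 terms, c = 227, …, 339) = 9633
Check (closed form: nearest integer to p²/48 for even p, (p+3)²/48 for odd p): 680²/48 = 462400/48 ≈ 9633.33 → 9633

9633 triangles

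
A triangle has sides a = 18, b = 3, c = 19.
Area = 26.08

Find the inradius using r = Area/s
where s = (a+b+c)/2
s = (18 + 3 + 19)/2 = 40/2 = 20
r = Area/s = 26.08/20 ≈ 1.304

r = 1.304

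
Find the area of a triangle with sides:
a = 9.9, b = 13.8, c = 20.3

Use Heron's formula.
s = (9.9 + 13.8 + 20.3)/2 = 44/2 = 22
s − a = 12.1, s − b = 8.2, s − c = 1.7
s(s−a)(s−b)(s−c) = 22·12.1·8.2·1.7 ≈ 3710.83
Area = √3710.83 ≈ 60.9166

Area = 60.92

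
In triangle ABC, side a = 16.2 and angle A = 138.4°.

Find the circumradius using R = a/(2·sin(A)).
R = a/(2·sin(A)) = 16.2/(2·sin(138.4°))
sin(138.4°) ≈ 0.663926
R ≈ 16.2/(2·0.663926) = 16.2/1.32785 ≈ 12.2002

R = 12.2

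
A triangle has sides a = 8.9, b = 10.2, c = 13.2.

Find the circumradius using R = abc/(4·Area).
First find the area with Heron's formula.
s = (8.9 + 10.2 + 13.2)/2 = 16.15
Area = √(s(s−a)(s−b)(s−c)) = √(16.15·7.25·5.95·2.95) ≈ √2055.18 ≈ 45.3341
abc = 8.9·10.2·13.2 = 1198.296
R = abc/(4·Area) ≈ 1198.296/(4·45.3341) = 1198.296/181.336 ≈ 6.60814

R = 6.608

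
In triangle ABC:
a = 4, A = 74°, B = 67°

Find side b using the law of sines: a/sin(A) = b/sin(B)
a/sin(A) = b/sin(B)  ⇒  b = a·sin(B)/sin(A) = 4·sin(67°)/sin(74°)
sin(67°) ≈ 0.920505, sin(74°) ≈ 0.961262
b ≈ 4·0.920505/0.961262 ≈ 3.68202/0.961262 ≈ 3.8304

b = 3.83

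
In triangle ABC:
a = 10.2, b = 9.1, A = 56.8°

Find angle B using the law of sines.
a/sin(A) = b/sin(B)  ⇒  sin(B) = b·sin(A)/a = 9.1·sin(56.8°)/10.2
sin(56.8°) ≈ 0.836764
sin(B) ≈ 9.1·0.836764/10.2 ≈ 7.61456/10.2 ≈ 0.746525
B = arcsin(0.746525) ≈ 48.2903°
(Since b ≤ a we need B ≤ A, so the obtuse alternative 180° − 48.2903° ≈ 131.71° is rejected.)

B = 48.29°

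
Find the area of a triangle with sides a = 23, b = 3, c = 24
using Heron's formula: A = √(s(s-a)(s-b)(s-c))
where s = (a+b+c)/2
s = (23 + 3 + 24)/2 = 50/2 = 25
s − a = 2, s − b = 22, s − c = 1
s(s−a)(s−b)(s−c) = 25·2·22·1 = 1100
Area = √1100 ≈ 33.1662

s = 25.0, Area = 33.17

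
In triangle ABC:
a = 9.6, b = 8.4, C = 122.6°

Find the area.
Two sides and the included angle (SAS): A = ½·a·b·sin(C) = ½·9.6·8.4·sin(122.6°)
sin(122.6°) ≈ 0.842452
A ≈ ½·80.64·0.842452 = 40.32·0.842452 ≈ 33.9677

Area = 33.97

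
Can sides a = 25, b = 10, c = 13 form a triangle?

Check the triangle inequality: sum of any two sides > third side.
a + b vs c: 25 + 10 = 35 > 13  ✓
a + c vs b: 25 + 13 = 38 > 10  ✓
b + c vs a: 10 + 13 = 23 ≤ 25  ✗

No: 10 + 13 = 23 is not > 25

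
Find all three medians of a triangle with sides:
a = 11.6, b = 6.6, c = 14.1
Median formula: m_a = ½√(2b² + 2c² − a²) (and cyclically). a² = 134.56, b² = 43.56, c² = 198.81.
m_a = ½√(2·43.56 + 2·198.81 − 134.56) = ½√350.18 ≈ ½·18.7131 ≈ 9.35655
m_b = ½√(2·134.56 + 2·198.81 − 43.56) = ½√623.18 ≈ ½·24.9636 ≈ 12.4818
m_c = ½√(2·134.56 + 2·43.56 − 198.81) = ½√157.43 ≈ ½·12.5471 ≈ 6.27356

m_a = 9.357, m_b = 12.48, m_c = 6.274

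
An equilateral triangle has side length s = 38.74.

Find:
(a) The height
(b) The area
(a) The height splits the triangle into two 30-60-90 halves: h = s·√3/2 = 38.74·1.73205/2 ≈ 67.0996/2 ≈ 33.5498
(b) Area = (√3/4)·s² = (√3/4)·38.74² = (√3/4)·1500.7876 ≈ 0.433013·1500.7876 ≈ 649.86

Height = 33.55, Area = 649.9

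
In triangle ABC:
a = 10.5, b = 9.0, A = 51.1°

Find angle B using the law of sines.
a/sin(A) = b/sin(B)  ⇒  sin(B) = b·sin(A)/a = 9.0·sin(51.1°)/10.5
sin(51.1°) ≈ 0.778243
sin(B) ≈ 9.0·0.778243/10.5 ≈ 7.00419/10.5 ≈ 0.667066
B = arcsin(0.667066) ≈ 41.841°
(Since b ≤ a we need B ≤ A, so the obtuse alternative 180° − 41.841° ≈ 138.159° is rejected.)

B = 41.84°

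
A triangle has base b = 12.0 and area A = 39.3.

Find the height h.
A = ½·b·h  ⇒  h = 2A/b = 2·39.3/12.0 = 78.6/12.0 ≈ 6.55

h = 6.55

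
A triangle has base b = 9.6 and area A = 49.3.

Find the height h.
A = ½·b·h  ⇒  h = 2A/b = 2·49.3/9.6 = 98.6/9.6 ≈ 10.2708

h = 10.27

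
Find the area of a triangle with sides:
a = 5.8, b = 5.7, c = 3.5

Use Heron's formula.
s = (5.8 + 5.7 + 3.5)/2 = 15/2 = 7.5
s − a = 1.7, s − b = 1.8, s − c = 4
s(s−a)(s−b)(s−c) = 7.5·1.7·1.8·4 ≈ 91.8
Area = √91.8 ≈ 9.58123

Area = 9.581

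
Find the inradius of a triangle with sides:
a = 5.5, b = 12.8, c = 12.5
r = Area/s where s is the semi-perimeter.
s = (5.5 + 12.8 + 12.5)/2 = 30.8/2 = 15.4
Area = √(s(s−a)(s−b)(s−c)) = √(15.4·9.9·2.6·2.9) ≈ √1149.55 ≈ 33.905
r ≈ 33.905/15.4 ≈ 2.20162

r = 2.202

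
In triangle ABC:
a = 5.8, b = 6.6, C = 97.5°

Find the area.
Two sides and the included angle (SAS): A = ½·a·b·sin(C) = ½·5.8·6.6·sin(97.5°)
sin(97.5°) ≈ 0.991445
A ≈ ½·38.28·0.991445 = 19.14·0.991445 ≈ 18.9763

Area = 18.98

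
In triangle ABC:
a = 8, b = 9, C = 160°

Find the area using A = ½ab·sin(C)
A = ½·a·b·sin(C) = ½·8·9·sin(160°)
sin(160°) ≈ 0.34202
A ≈ ½·72·0.34202 = 36·0.34202 ≈ 12.3127

Area = 12.31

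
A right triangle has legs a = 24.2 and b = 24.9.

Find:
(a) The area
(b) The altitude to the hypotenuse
(a) The legs are perpendicular, so Area = ½·a·b = ½·24.2·24.9 = ½·602.58 = 301.29
(b) Hypotenuse c = √(a² + b²) = √(585.64 + 620.01) = √1205.65 ≈ 34.7225
    Area = ½·c·h_c  ⇒  h_c = 2·Area/c = 602.58/34.7225 ≈ 17.3542

Area = 301.29, h_c = 17.35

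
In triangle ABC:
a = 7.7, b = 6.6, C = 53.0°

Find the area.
Two sides and the included angle (SAS): A = ½·a·b·sin(C) = ½·7.7·6.6·sin(53.0°)
sin(53.0°) ≈ 0.798636
A ≈ ½·50.82·0.798636 = 25.41·0.798636 ≈ 20.2933

Area = 20.29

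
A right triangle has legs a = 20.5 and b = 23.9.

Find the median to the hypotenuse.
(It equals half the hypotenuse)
Hypotenuse c = √(a² + b²) = √(420.25 + 571.21) = √991.46 ≈ 31.4875
Median to hypotenuse = c/2 ≈ 31.4875/2 ≈ 15.7437

Median = 15.74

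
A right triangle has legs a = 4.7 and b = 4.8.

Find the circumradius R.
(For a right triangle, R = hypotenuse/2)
Hypotenuse c = √(a² + b²) = √(22.09 + 23.04) = √45.13 ≈ 6.71789
R = c/2 ≈ 6.71789/2 ≈ 3.35894

R = 3.359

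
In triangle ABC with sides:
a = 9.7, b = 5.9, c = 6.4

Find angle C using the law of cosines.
c² = a² + b² − 2ab·cos(C)  ⇒  cos(C) = (a² + b² − c²)/(2ab)
cos(C) = (9.7² + 5.9² − 6.4²)/(2·9.7·5.9) = (94.09 + 34.81 − 40.96)/114.46 = 87.94/114.46 ≈ 0.768303
C = arccos(0.768303) ≈ 39.7982°

C = 39.8°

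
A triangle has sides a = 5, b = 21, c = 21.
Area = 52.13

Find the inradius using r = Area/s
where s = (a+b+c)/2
s = (5 + 21 + 21)/2 = 47/2 = 23.5
r = Area/s = 52.13/23.5 ≈ 2.2183

r = 2.218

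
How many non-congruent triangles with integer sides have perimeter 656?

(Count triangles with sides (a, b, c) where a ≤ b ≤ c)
Let a ≤ b ≤ c with a + b + c = 656. The only binding inequality is a + b > c, i.e. 656 − c > c, so c < 656/2; and c ≥ 656/3 since c is the largest side.
So 219 ≤ c ≤ 327. For each c, b runs from ⌈(656 − c)/2⌉ up to c (then a = 656 − b − c satisfies 1 ≤ a ≤ b automatically), giving c − ⌈(656 − c)/2⌉ + 1 choices.
Summing over c: 1 + 3 + 4 + 6 + … + 162 + 163  (109 terms, c = 219, …, 327) = 8965
Check (closed form: nearest integer to p²/48 for even p, (p+3)²/48 for odd p): 656²/48 = 430336/48 ≈ 8965.33 → 8965

8965 triangles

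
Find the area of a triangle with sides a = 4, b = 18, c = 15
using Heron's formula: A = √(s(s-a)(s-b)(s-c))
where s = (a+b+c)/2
s = (4 + 18 + 15)/2 = 37/2 = 18.5
s − a = 14.5, s − b = 0.5, s − c = 3.5
s(s−a)(s−b)(s−c) = 18.5·14.5·0.5·3.5 = 469.4375
Area = √469.4375 ≈ 21.6665

s = 18.5, Area = 21.67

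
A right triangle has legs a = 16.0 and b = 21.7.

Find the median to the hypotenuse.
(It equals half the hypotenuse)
Hypotenuse c = √(a² + b²) = √(256 + 470.89) = √726.89 ≈ 26.9609
Median to hypotenuse = c/2 ≈ 26.9609/2 ≈ 13.4804

Median = 13.48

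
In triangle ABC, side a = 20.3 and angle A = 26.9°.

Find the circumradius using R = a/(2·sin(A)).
R = a/(2·sin(A)) = 20.3/(2·sin(26.9°))
sin(26.9°) ≈ 0.452435
R ≈ 20.3/(2·0.452435) = 20.3/0.904869 ≈ 22.4342

R = 22.43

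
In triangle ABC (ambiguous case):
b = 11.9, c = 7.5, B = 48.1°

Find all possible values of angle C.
b/sin(B) = c/sin(C)  ⇒  sin(C) = c·sin(B)/b = 7.5·sin(48.1°)/11.9
sin(48.1°) ≈ 0.744312
sin(C) ≈ 7.5·0.744312/11.9 ≈ 5.58234/11.9 ≈ 0.469104
Candidate 1: C₁ = arcsin(0.469104) ≈ 27.9761°  →  A = 180° − 48.1° − 27.9761° ≈ 103.924° > 0, valid
Candidate 2: C₂ = 180° − C₁ ≈ 152.024°  →  A = 180° − 48.1° − 152.024° ≈ -20.1239° ≤ 0, not a valid triangle

C = 27.98° (one solution)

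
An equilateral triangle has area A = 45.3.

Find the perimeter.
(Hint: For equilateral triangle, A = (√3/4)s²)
A = (√3/4)s²  ⇒  s² = 4A/√3 = 4·45.3/√3 = 181.2/1.73205 ≈ 104.616
s ≈ √104.616 ≈ 10.2282
Perimeter = 3s ≈ 3·10.2282 ≈ 30.6846

Perimeter = 30.68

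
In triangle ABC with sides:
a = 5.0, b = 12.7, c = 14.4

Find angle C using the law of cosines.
c² = a² + b² − 2ab·cos(C)  ⇒  cos(C) = (a² + b² − c²)/(2ab)
cos(C) = (5.0² + 12.7² − 14.4²)/(2·5.0·12.7) = (25 + 161.29 − 207.36)/127 = -21.07/127 ≈ -0.165906
C = arccos(-0.165906) ≈ 99.5498°

C = 99.55°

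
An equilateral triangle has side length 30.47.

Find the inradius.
r = Area/s with s the semi-perimeter.
Area = (√3/4)·30.47² = (√3/4)·928.4209 ≈ 0.433013·928.4209 ≈ 402.018
s = 3·30.47/2 = 45.705
r ≈ 402.018/45.705 ≈ 8.79593
(Equivalently r = side/(2√3) = 30.47/3.4641 ≈ 8.79593.)

r = 8.796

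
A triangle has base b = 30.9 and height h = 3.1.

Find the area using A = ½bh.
A = ½·b·h = ½·30.9·3.1 = ½·95.79 = 47.895

Area = 47.895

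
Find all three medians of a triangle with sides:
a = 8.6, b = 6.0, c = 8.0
Median formula: m_a = ½√(2b² + 2c² − a²) (and cyclically). a² = 73.96, b² = 36, c² = 64.
m_a = ½√(2·36 + 2·64 − 73.96) = ½√126.04 ≈ ½·11.2268 ≈ 5.61338
m_b = ½√(2·73.96 + 2·64 − 36) = ½√239.92 ≈ ½·15.4894 ≈ 7.74468
m_c = ½√(2·73.96 + 2·36 − 64) = ½√155.92 ≈ ½·12.4868 ≈ 6.2434

m_a = 5.613, m_b = 7.745, m_c = 6.243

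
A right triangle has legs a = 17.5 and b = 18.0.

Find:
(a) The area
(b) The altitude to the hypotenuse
(a) The legs are perpendicular, so Area = ½·a·b = ½·17.5·18.0 = ½·315 = 157.5
(b) Hypotenuse c = √(a² + b²) = √(306.25 + 324) = √630.25 ≈ 25.1048
    Area = ½·c·h_c  ⇒  h_c = 2·Area/c = 315/25.1048 ≈ 12.5474

Area = 157.5, h_c = 12.55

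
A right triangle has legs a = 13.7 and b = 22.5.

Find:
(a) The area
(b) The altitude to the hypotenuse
(a) The legs are perpendicular, so Area = ½·a·b = ½·13.7·22.5 = ½·308.25 = 154.125
(b) Hypotenuse c = √(a² + b²) = √(187.69 + 506.25) = √693.94 ≈ 26.3427
    Area = ½·c·h_c  ⇒  h_c = 2·Area/c = 308.25/26.3427 ≈ 11.7015

Area = 154.125, h_c = 11.7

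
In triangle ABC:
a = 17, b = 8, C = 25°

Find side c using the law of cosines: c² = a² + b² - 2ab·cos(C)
c² = 17² + 8² − 2·17·8·cos(25°)
cos(25°) ≈ 0.906308
c² ≈ 289 + 64 − 272·(0.906308) ≈ 353 − 246.516 ≈ 106.484
c ≈ √106.484 ≈ 10.3191

c = 10.32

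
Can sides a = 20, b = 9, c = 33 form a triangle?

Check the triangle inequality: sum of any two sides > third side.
a + b vs c: 20 + 9 = 29 ≤ 33  ✗
a + c vs b: 20 + 33 = 53 > 9  ✓
b + c vs a: 9 + 33 = 42 > 20  ✓

No: 20 + 9 = 29 is not > 33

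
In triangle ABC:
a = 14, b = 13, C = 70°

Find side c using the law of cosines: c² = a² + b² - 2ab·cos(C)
c² = 14² + 13² − 2·14·13·cos(70°)
cos(70°) ≈ 0.34202
c² ≈ 196 + 169 − 364·(0.34202) ≈ 365 − 124.495 ≈ 240.505
c ≈ √240.505 ≈ 15.5082

c = 15.51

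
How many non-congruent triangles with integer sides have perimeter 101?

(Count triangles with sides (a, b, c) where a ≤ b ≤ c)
Let a ≤ b ≤ c with a + b + c = 101. The only binding inequality is a + b > c, i.e. 101 − c > c, so c < 101/2; and c ≥ 101/3 since c is the largest side.
So 34 ≤ c ≤ 50. For each c, b runs from ⌈(101 − c)/2⌉ up to c (then a = 101 − b − c satisfies 1 ≤ a ≤ b automatically), giving c − ⌈(101 − c)/2⌉ + 1 choices.
Summing over c: 1 + 3 + 4 + 6 + … + 24 + 25  (17 terms, c = 34, …, 50) = 225
Check (closed form: nearest integer to p²/48 for even p, (p+3)²/48 for odd p): (101+3)²/48 = 104²/48 = 10816/48 ≈ 225.33 → 225

225 triangles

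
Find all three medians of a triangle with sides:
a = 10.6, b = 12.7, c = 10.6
Median formula: m_a = ½√(2b² + 2c² − a²) (and cyclically). a² = 112.36, b² = 161.29, c² = 112.36.
m_a = ½√(2·161.29 + 2·112.36 − 112.36) = ½√434.94 ≈ ½·20.8552 ≈ 10.4276
m_b = ½√(2·112.36 + 2·112.36 − 161.29) = ½√288.15 ≈ ½·16.975 ≈ 8.48749
m_c = ½√(2·112.36 + 2·161.29 − 112.36) = ½√434.94 ≈ ½·20.8552 ≈ 10.4276

m_a = 10.43, m_b = 8.487, m_c = 10.43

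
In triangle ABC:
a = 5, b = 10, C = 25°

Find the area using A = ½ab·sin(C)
A = ½·a·b·sin(C) = ½·5·10·sin(25°)
sin(25°) ≈ 0.422618
A ≈ ½·50·0.422618 = 25·0.422618 ≈ 10.5655

Area = 10.57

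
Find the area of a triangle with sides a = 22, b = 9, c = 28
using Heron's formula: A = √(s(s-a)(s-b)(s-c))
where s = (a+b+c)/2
s = (22 + 9 + 28)/2 = 59/2 = 29.5
s − a = 7.5, s − b = 20.5, s − c = 1.5
s(s−a)(s−b)(s−c) = 29.5·7.5·20.5·1.5 = 6803.4375
Area = √6803.4375 ≈ 82.483

s = 29.5, Area = 82.48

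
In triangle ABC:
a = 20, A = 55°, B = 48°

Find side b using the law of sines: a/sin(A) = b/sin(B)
a/sin(A) = b/sin(B)  ⇒  b = a·sin(B)/sin(A) = 20·sin(48°)/sin(55°)
sin(48°) ≈ 0.743145, sin(55°) ≈ 0.819152
b ≈ 20·0.743145/0.819152 ≈ 14.8629/0.819152 ≈ 18.1442

b = 18.14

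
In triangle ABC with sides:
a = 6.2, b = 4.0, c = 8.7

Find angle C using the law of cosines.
c² = a² + b² − 2ab·cos(C)  ⇒  cos(C) = (a² + b² − c²)/(2ab)
cos(C) = (6.2² + 4.0² − 8.7²)/(2·6.2·4.0) = (38.44 + 16 − 75.69)/49.6 = -21.25/49.6 ≈ -0.428427
C = arccos(-0.428427) ≈ 115.368°

C = 115.4°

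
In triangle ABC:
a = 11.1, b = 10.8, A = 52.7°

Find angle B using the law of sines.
a/sin(A) = b/sin(B)  ⇒  sin(B) = b·sin(A)/a = 10.8·sin(52.7°)/11.1
sin(52.7°) ≈ 0.795473
sin(B) ≈ 10.8·0.795473/11.1 ≈ 8.59111/11.1 ≈ 0.773974
B = arcsin(0.773974) ≈ 50.7121°
(Since b ≤ a we need B ≤ A, so the obtuse alternative 180° − 50.7121° ≈ 129.288° is rejected.)

B = 50.71°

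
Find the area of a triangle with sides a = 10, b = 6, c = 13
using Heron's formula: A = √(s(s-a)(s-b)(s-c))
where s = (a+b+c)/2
s = (10 + 6 + 13)/2 = 29/2 = 14.5
s − a = 4.5, s − b = 8.5, s − c = 1.5
s(s−a)(s−b)(s−c) = 14.5·4.5·8.5·1.5 = 831.9375
Area = √831.9375 ≈ 28.8433

s = 14.5, Area = 28.84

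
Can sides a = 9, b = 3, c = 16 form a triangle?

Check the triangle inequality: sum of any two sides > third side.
a + b vs c: 9 + 3 = 12 ≤ 16  ✗
a + c vs b: 9 + 16 = 25 > 3  ✓
b + c vs a: 3 + 16 = 19 > 9  ✓

No: 9 + 3 = 12 is not > 16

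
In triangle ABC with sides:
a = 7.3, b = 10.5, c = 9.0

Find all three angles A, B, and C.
Law of cosines for each angle (a² = 53.29, b² = 110.25, c² = 81):
cos(A) = (b² + c² − a²)/(2bc) = (110.25 + 81 − 53.29)/(2·10.5·9.0) = 137.96/189 ≈ 0.729947  ⇒  A ≈ 43.118°
cos(B) = (a² + c² − b²)/(2ac) = (53.29 + 81 − 110.25)/(2·7.3·9.0) = 24.04/131.4 ≈ 0.182953  ⇒  B ≈ 79.4582°
cos(C) = (a² + b² − c²)/(2ab) = (53.29 + 110.25 − 81)/(2·7.3·10.5) = 82.54/153.3 ≈ 0.538421  ⇒  C ≈ 57.4238°
Check: A + B + C ≈ 180°

A = 43.12°, B = 79.46°, C = 57.42°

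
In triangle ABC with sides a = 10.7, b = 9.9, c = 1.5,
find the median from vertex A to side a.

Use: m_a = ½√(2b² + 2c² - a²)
m_a = ½√(2·9.9² + 2·1.5² − 10.7²) = ½√(2·98.01 + 2·2.25 − 114.49) = ½√(196.02 + 4.5 − 114.49) = ½√86.03
√86.03 ≈ 9.27524, so m_a ≈ 4.63762

m_a = 4.638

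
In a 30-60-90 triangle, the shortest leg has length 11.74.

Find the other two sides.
In a 30-60-90 triangle the sides are in ratio 1 : √3 : 2 (short leg : long leg : hypotenuse).
Long leg = 11.74·√3 ≈ 11.74·1.73205 ≈ 20.3343
Hypotenuse = 2·11.74 = 23.48

Long leg = 11.74√3 = 20.33, Hypotenuse = 23.48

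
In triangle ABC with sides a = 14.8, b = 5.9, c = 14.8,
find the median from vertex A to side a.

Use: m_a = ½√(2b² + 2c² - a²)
m_a = ½√(2·5.9² + 2·14.8² − 14.8²) = ½√(2·34.81 + 2·219.04 − 219.04) = ½√(69.62 + 438.08 − 219.04) = ½√288.66
√288.66 ≈ 16.99, so m_a ≈ 8.495

m_a = 8.495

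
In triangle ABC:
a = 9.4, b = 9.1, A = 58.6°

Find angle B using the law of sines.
a/sin(A) = b/sin(B)  ⇒  sin(B) = b·sin(A)/a = 9.1·sin(58.6°)/9.4
sin(58.6°) ≈ 0.853551
sin(B) ≈ 9.1·0.853551/9.4 ≈ 7.76731/9.4 ≈ 0.82631
B = arcsin(0.82631) ≈ 55.7215°
(Since b ≤ a we need B ≤ A, so the obtuse alternative 180° − 55.7215° ≈ 124.278° is rejected.)

B = 55.72°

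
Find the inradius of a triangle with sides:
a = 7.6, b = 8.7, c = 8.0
r = Area/s where s is the semi-perimeter.
s = (7.6 + 8.7 + 8.0)/2 = 24.3/2 = 12.15
Area = √(s(s−a)(s−b)(s−c)) = √(12.15·4.55·3.45·4.15) ≈ √791.507 ≈ 28.1337
r ≈ 28.1337/12.15 ≈ 2.31553

r = 2.316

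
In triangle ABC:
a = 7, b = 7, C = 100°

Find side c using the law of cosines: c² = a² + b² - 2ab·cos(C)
c² = 7² + 7² − 2·7·7·cos(100°)
cos(100°) ≈ -0.173648
c² ≈ 49 + 49 − 98·(-0.173648) ≈ 98 + 17.0175 ≈ 115.018
c ≈ √115.018 ≈ 10.7246

c = 10.72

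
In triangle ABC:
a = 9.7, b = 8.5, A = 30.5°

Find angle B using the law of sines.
a/sin(A) = b/sin(B)  ⇒  sin(B) = b·sin(A)/a = 8.5·sin(30.5°)/9.7
sin(30.5°) ≈ 0.507538
sin(B) ≈ 8.5·0.507538/9.7 ≈ 4.31408/9.7 ≈ 0.44475
B = arcsin(0.44475) ≈ 26.4074°
(Since b ≤ a we need B ≤ A, so the obtuse alternative 180° − 26.4074° ≈ 153.593° is rejected.)

B = 26.41°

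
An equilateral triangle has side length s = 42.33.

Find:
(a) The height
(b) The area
(a) The height splits the triangle into two 30-60-90 halves: h = s·√3/2 = 42.33·1.73205/2 ≈ 73.3177/2 ≈ 36.6589
(b) Area = (√3/4)·s² = (√3/4)·42.33² = (√3/4)·1791.8289 ≈ 0.433013·1791.8289 ≈ 775.885

Height = 36.66, Area = 775.9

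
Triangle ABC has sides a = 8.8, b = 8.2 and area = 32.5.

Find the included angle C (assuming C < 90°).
Area = ½·a·b·sin(C)  ⇒  sin(C) = 2·Area/(a·b) = 2·32.5/(8.8·8.2) = 65/72.16 ≈ 0.900776
C = arcsin(0.900776) ≈ 64.2603° (taking the acute solution since C < 90°)

C = 64.26°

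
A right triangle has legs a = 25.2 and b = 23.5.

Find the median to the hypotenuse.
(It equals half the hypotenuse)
Hypotenuse c = √(a² + b²) = √(635.04 + 552.25) = √1187.29 ≈ 34.4571
Median to hypotenuse = c/2 ≈ 34.4571/2 ≈ 17.2285

Median = 17.23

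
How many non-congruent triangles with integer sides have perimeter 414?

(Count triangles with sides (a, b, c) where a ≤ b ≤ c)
Let a ≤ b ≤ c with a + b + c = 414. The only binding inequality is a + b > c, i.e. 414 − c > c, so c < 414/2; and c ≥ 414/3 since c is the largest side.
So 138 ≤ c ≤ 206. For each c, b runs from ⌈(414 − c)/2⌉ up to c (then a = 414 − b − c satisfies 1 ≤ a ≤ b automatically), giving c − ⌈(414 − c)/2⌉ + 1 choices.
Summing over c: 1 + 2 + 4 + 5 + … + 101 + 103  (69 terms, c = 138, …, 206) = 3571
Check (closed form: nearest integer to p²/48 for even p, (p+3)²/48 for odd p): 414²/48 = 171396/48 ≈ 3570.75 → 3571

3571 triangles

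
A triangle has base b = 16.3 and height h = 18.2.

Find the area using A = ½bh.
A = ½·b·h = ½·16.3·18.2 = ½·296.66 = 148.33

Area = 148.33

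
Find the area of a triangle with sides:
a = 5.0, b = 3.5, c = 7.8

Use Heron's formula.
s = (5.0 + 3.5 + 7.8)/2 = 16.3/2 = 8.15
s − a = 3.15, s − b = 4.65, s − c = 0.35
s(s−a)(s−b)(s−c) = 8.15·3.15·4.65·0.35 ≈ 41.782
Area = √41.782 ≈ 6.4639

Area = 6.464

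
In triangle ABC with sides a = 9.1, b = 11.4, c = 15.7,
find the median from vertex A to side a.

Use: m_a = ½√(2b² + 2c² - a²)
m_a = ½√(2·11.4² + 2·15.7² − 9.1²) = ½√(2·129.96 + 2·246.49 − 82.81) = ½√(259.92 + 492.98 − 82.81) = ½√670.09
√670.09 ≈ 25.8861, so m_a ≈ 12.943

m_a = 12.94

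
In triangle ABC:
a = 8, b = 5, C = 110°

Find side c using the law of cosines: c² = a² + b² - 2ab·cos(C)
c² = 8² + 5² − 2·8·5·cos(110°)
cos(110°) ≈ -0.34202
c² ≈ 64 + 25 − 80·(-0.34202) ≈ 89 + 27.3616 ≈ 116.362
c ≈ √116.362 ≈ 10.7871

c = 10.79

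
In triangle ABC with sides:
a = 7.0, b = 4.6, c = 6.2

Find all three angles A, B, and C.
Law of cosines for each angle (a² = 49, b² = 21.16, c² = 38.44):
cos(A) = (b² + c² − a²)/(2bc) = (21.16 + 38.44 − 49)/(2·4.6·6.2) = 10.6/57.04 ≈ 0.185835  ⇒  A ≈ 79.2902°
cos(B) = (a² + c² − b²)/(2ac) = (49 + 38.44 − 21.16)/(2·7.0·6.2) = 66.28/86.8 ≈ 0.763594  ⇒  B ≈ 40.2179°
cos(C) = (a² + b² − c²)/(2ab) = (49 + 21.16 − 38.44)/(2·7.0·4.6) = 31.72/64.4 ≈ 0.492547  ⇒  C ≈ 60.4919°
Check: A + B + C ≈ 180°

A = 79.29°, B = 40.22°, C = 60.49°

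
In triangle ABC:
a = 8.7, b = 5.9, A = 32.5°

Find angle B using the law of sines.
a/sin(A) = b/sin(B)  ⇒  sin(B) = b·sin(A)/a = 5.9·sin(32.5°)/8.7
sin(32.5°) ≈ 0.5373
sin(B) ≈ 5.9·0.5373/8.7 ≈ 3.17007/8.7 ≈ 0.364376
B = arcsin(0.364376) ≈ 21.3692°
(Since b ≤ a we need B ≤ A, so the obtuse alternative 180° − 21.3692° ≈ 158.631° is rejected.)

B = 21.37°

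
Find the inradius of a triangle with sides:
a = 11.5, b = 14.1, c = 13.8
r = Area/s where s is the semi-perimeter.
s = (11.5 + 14.1 + 13.8)/2 = 39.4/2 = 19.7
Area = √(s(s−a)(s−b)(s−c)) = √(19.7·8.2·5.6·5.9) ≈ √5337.28 ≈ 73.0567
r ≈ 73.0567/19.7 ≈ 3.70846

r = 3.708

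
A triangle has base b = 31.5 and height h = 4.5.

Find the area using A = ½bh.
A = ½·b·h = ½·31.5·4.5 = ½·141.75 = 70.875

Area = 70.875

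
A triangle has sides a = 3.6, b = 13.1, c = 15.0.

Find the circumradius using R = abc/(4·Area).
First find the area with Heron's formula.
s = (3.6 + 13.1 + 15.0)/2 = 15.85
Area = √(s(s−a)(s−b)(s−c)) = √(15.85·12.25·2.75·0.85) ≈ √453.855 ≈ 21.3039
abc = 3.6·13.1·15.0 = 707.4
R = abc/(4·Area) ≈ 707.4/(4·21.3039) = 707.4/85.2155 ≈ 8.30131

R = 8.301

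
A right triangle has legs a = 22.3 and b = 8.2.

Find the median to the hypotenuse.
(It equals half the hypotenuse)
Hypotenuse c = √(a² + b²) = √(497.29 + 67.24) = √564.53 ≈ 23.7598
Median to hypotenuse = c/2 ≈ 23.7598/2 ≈ 11.8799

Median = 11.88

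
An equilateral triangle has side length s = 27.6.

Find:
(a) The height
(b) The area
(a) The height splits the triangle into two 30-60-90 halves: h = s·√3/2 = 27.6·1.73205/2 ≈ 47.8046/2 ≈ 23.9023
(b) Area = (√3/4)·s² = (√3/4)·27.6² = (√3/4)·761.76 ≈ 0.433013·761.76 ≈ 329.852

Height = 23.9, Area = 329.9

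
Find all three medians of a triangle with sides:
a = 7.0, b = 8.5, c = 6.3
Median formula: m_a = ½√(2b² + 2c² − a²) (and cyclically). a² = 49, b² = 72.25, c² = 39.69.
m_a = ½√(2·72.25 + 2·39.69 − 49) = ½√174.88 ≈ ½·13.2242 ≈ 6.61211
m_b = ½√(2·49 + 2·39.69 − 72.25) = ½√105.13 ≈ ½·10.2533 ≈ 5.12665
m_c = ½√(2·49 + 2·72.25 − 39.69) = ½√202.81 ≈ ½·14.2411 ≈ 7.12057

m_a = 6.612, m_b = 5.127, m_c = 7.121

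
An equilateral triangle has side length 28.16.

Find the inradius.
r = Area/s with s the semi-perimeter.
Area = (√3/4)·28.16² = (√3/4)·792.9856 ≈ 0.433013·792.9856 ≈ 343.373
s = 3·28.16/2 = 42.24
r ≈ 343.373/42.24 ≈ 8.12909
(Equivalently r = side/(2√3) = 28.16/3.4641 ≈ 8.12909.)

r = 8.129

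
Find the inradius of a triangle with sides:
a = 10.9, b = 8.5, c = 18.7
r = Area/s where s is the semi-perimeter.
s = (10.9 + 8.5 + 18.7)/2 = 38.1/2 = 19.05
Area = √(s(s−a)(s−b)(s−c)) = √(19.05·8.15·10.55·0.35) ≈ √573.288 ≈ 23.9434
r ≈ 23.9434/19.05 ≈ 1.25687

r = 1.257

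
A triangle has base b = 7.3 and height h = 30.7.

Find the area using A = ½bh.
A = ½·b·h = ½·7.3·30.7 = ½·224.11 = 112.055

Area = 112.055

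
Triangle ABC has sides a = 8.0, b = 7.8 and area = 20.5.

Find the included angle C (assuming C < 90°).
Area = ½·a·b·sin(C)  ⇒  sin(C) = 2·Area/(a·b) = 2·20.5/(8.0·7.8) = 41/62.4 ≈ 0.657051
C = arcsin(0.657051) ≈ 41.0754° (taking the acute solution since C < 90°)

C = 41.08°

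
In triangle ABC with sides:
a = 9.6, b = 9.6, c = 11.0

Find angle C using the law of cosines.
c² = a² + b² − 2ab·cos(C)  ⇒  cos(C) = (a² + b² − c²)/(2ab)
cos(C) = (9.6² + 9.6² − 11.0²)/(2·9.6·9.6) = (92.16 + 92.16 − 121)/184.32 = 63.32/184.32 ≈ 0.343533
C = arccos(0.343533) ≈ 69.9077°

C = 69.91°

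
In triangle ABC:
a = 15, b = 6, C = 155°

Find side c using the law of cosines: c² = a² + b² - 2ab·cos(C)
c² = 15² + 6² − 2·15·6·cos(155°)
cos(155°) ≈ -0.906308
c² ≈ 225 + 36 − 180·(-0.906308) ≈ 261 + 163.135 ≈ 424.135
c ≈ √424.135 ≈ 20.5945

c = 20.59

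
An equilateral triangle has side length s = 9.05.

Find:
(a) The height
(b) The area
(a) The height splits the triangle into two 30-60-90 halves: h = s·√3/2 = 9.05·1.73205/2 ≈ 15.6751/2 ≈ 7.83753
(b) Area = (√3/4)·s² = (√3/4)·9.05² = (√3/4)·81.9025 ≈ 0.433013·81.9025 ≈ 35.4648

Height = 7.838, Area = 35.46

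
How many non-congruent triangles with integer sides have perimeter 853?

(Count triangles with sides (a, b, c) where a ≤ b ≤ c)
Let a ≤ b ≤ c with a + b + c = 853. The only binding inequality is a + b > c, i.e. 853 − c > c, so c < 853/2; and c ≥ 853/3 since c is the largest side.
So 285 ≤ c ≤ 426. For each c, b runs from ⌈(853 − c)/2⌉ up to c (then a = 853 − b − c satisfies 1 ≤ a ≤ b automatically), giving c − ⌈(853 − c)/2⌉ + 1 choices.
Summing over c: 2 + 3 + 5 + 6 + … + 212 + 213  (142 terms, c = 285, …, 426) = 15265
Check (closed form: nearest integer to p²/48 for even p, (p+3)²/48 for odd p): (853+3)²/48 = 856²/48 = 732736/48 ≈ 15265.33 → 15265

15265 triangles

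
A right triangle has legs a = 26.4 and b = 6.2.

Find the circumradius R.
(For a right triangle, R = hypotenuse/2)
Hypotenuse c = √(a² + b²) = √(696.96 + 38.44) = √735.4 ≈ 27.1183
R = c/2 ≈ 27.1183/2 ≈ 13.5591

R = 13.56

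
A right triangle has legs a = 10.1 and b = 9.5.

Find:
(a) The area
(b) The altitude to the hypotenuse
(a) The legs are perpendicular, so Area = ½·a·b = ½·10.1·9.5 = ½·95.95 = 47.975
(b) Hypotenuse c = √(a² + b²) = √(102.01 + 90.25) = √192.26 ≈ 13.8658
    Area = ½·c·h_c  ⇒  h_c = 2·Area/c = 95.95/13.8658 ≈ 6.91991

Area = 47.975, h_c = 6.92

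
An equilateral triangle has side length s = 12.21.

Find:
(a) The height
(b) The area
(a) The height splits the triangle into two 30-60-90 halves: h = s·√3/2 = 12.21·1.73205/2 ≈ 21.1483/2 ≈ 10.5742
(b) Area = (√3/4)·s² = (√3/4)·12.21² = (√3/4)·149.0841 ≈ 0.433013·149.0841 ≈ 64.5553

Height = 10.57, Area = 64.56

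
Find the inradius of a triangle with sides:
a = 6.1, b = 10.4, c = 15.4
r = Area/s where s is the semi-perimeter.
s = (6.1 + 10.4 + 15.4)/2 = 31.9/2 = 15.95
Area = √(s(s−a)(s−b)(s−c)) = √(15.95·9.85·5.55·0.55) ≈ √479.571 ≈ 21.8991
r ≈ 21.8991/15.95 ≈ 1.37298

r = 1.373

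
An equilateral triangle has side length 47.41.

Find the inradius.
r = Area/s with s the semi-perimeter.
Area = (√3/4)·47.41² = (√3/4)·2247.7081 ≈ 0.433013·2247.7081 ≈ 973.286
s = 3·47.41/2 = 71.115
r ≈ 973.286/71.115 ≈ 13.6861
(Equivalently r = side/(2√3) = 47.41/3.4641 ≈ 13.6861.)

r = 13.69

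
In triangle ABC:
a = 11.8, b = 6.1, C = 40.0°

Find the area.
Two sides and the included angle (SAS): A = ½·a·b·sin(C) = ½·11.8·6.1·sin(40.0°)
sin(40.0°) ≈ 0.642788
A ≈ ½·71.98·0.642788 = 35.99·0.642788 ≈ 23.1339

Area = 23.13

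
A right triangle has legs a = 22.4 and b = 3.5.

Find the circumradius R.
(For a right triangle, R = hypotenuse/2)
Hypotenuse c = √(a² + b²) = √(501.76 + 12.25) = √514.01 ≈ 22.6718
R = c/2 ≈ 22.6718/2 ≈ 11.3359

R = 11.34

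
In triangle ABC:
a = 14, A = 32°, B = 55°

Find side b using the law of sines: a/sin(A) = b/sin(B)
a/sin(A) = b/sin(B)  ⇒  b = a·sin(B)/sin(A) = 14·sin(55°)/sin(32°)
sin(55°) ≈ 0.819152, sin(32°) ≈ 0.529919
b ≈ 14·0.819152/0.529919 ≈ 11.4681/0.529919 ≈ 21.6413

b = 21.64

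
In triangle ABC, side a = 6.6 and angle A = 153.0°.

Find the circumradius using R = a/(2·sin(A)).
R = a/(2·sin(A)) = 6.6/(2·sin(153.0°))
sin(153.0°) ≈ 0.45399
R ≈ 6.6/(2·0.45399) = 6.6/0.907981 ≈ 7.26887

R = 7.269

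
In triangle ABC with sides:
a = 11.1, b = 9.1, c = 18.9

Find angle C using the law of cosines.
c² = a² + b² − 2ab·cos(C)  ⇒  cos(C) = (a² + b² − c²)/(2ab)
cos(C) = (11.1² + 9.1² − 18.9²)/(2·11.1·9.1) = (123.21 + 82.81 − 357.21)/202.02 = -151.19/202.02 ≈ -0.748391
C = arccos(-0.748391) ≈ 138.451°

C = 138.5°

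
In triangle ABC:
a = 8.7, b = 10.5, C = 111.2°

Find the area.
Two sides and the included angle (SAS): A = ½·a·b·sin(C) = ½·8.7·10.5·sin(111.2°)
sin(111.2°) ≈ 0.932324
A ≈ ½·91.35·0.932324 = 45.675·0.932324 ≈ 42.5839

Area = 42.58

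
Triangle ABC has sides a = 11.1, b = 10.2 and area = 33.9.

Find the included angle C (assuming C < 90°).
Area = ½·a·b·sin(C)  ⇒  sin(C) = 2·Area/(a·b) = 2·33.9/(11.1·10.2) = 67.8/113.22 ≈ 0.598834
C = arcsin(0.598834) ≈ 36.7864° (taking the acute solution since C < 90°)

C = 36.79°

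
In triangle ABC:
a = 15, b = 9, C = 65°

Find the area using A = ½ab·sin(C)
A = ½·a·b·sin(C) = ½·15·9·sin(65°)
sin(65°) ≈ 0.906308
A ≈ ½·135·0.906308 = 67.5·0.906308 ≈ 61.1758

Area = 61.18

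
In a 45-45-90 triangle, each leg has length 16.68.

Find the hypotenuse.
In a 45-45-90 triangle the sides are in ratio 1 : 1 : √2, so hypotenuse = leg·√2.
Hypotenuse = 16.68·√2 ≈ 16.68·1.41421 ≈ 23.5891

Hypotenuse = 16.68√2 = 23.59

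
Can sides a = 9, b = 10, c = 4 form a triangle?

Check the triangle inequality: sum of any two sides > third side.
a + b vs c: 9 + 10 = 19 > 4  ✓
a + c vs b: 9 + 4 = 13 > 10  ✓
b + c vs a: 10 + 4 = 14 > 9  ✓

Yes, triangle inequality satisfied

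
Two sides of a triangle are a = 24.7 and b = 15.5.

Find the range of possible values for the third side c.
Triangle inequality: |a − b| < c < a + b
|a − b| = |24.7 − 15.5| = 9.2
a + b = 24.7 + 15.5 = 40.2

9.2 < c < 40.2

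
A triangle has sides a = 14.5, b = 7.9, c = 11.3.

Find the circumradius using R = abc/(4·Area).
First find the area with Heron's formula.
s = (14.5 + 7.9 + 11.3)/2 = 16.85
Area = √(s(s−a)(s−b)(s−c)) = √(16.85·2.35·8.95·5.55) ≈ √1966.91 ≈ 44.3498
abc = 14.5·7.9·11.3 = 1294.415
R = abc/(4·Area) ≈ 1294.415/(4·44.3498) = 1294.415/177.399 ≈ 7.29662

R = 7.297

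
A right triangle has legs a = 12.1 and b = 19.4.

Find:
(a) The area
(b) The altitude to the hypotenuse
(a) The legs are perpendicular, so Area = ½·a·b = ½·12.1·19.4 = ½·234.74 = 117.37
(b) Hypotenuse c = √(a² + b²) = √(146.41 + 376.36) = √522.77 ≈ 22.8642
    Area = ½·c·h_c  ⇒  h_c = 2·Area/c = 234.74/22.8642 ≈ 10.2667

Area = 117.37, h_c = 10.27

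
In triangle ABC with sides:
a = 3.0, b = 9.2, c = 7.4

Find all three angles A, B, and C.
Law of cosines for each angle (a² = 9, b² = 84.64, c² = 54.76):
cos(A) = (b² + c² − a²)/(2bc) = (84.64 + 54.76 − 9)/(2·9.2·7.4) = 130.4/136.16 ≈ 0.957697  ⇒  A ≈ 16.725°
cos(B) = (a² + c² − b²)/(2ac) = (9 + 54.76 − 84.64)/(2·3.0·7.4) = -20.88/44.4 ≈ -0.47027  ⇒  B ≈ 118.052°
cos(C) = (a² + b² − c²)/(2ab) = (9 + 84.64 − 54.76)/(2·3.0·9.2) = 38.88/55.2 ≈ 0.704348  ⇒  C ≈ 45.2231°
Check: A + B + C ≈ 180°

A = 16.73°, B = 118.1°, C = 45.22°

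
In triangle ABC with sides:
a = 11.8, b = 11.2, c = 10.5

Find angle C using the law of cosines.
c² = a² + b² − 2ab·cos(C)  ⇒  cos(C) = (a² + b² − c²)/(2ab)
cos(C) = (11.8² + 11.2² − 10.5²)/(2·11.8·11.2) = (139.24 + 125.44 − 110.25)/264.32 = 154.43/264.32 ≈ 0.584254
C = arccos(0.584254) ≈ 54.2497°

C = 54.25°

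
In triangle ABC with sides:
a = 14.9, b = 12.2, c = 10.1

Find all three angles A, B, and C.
Law of cosines for each angle (a² = 222.01, b² = 148.84, c² = 102.01):
cos(A) = (b² + c² − a²)/(2bc) = (148.84 + 102.01 − 222.01)/(2·12.2·10.1) = 28.84/246.44 ≈ 0.117026  ⇒  A ≈ 83.2795°
cos(B) = (a² + c² − b²)/(2ac) = (222.01 + 102.01 − 148.84)/(2·14.9·10.1) = 175.18/300.98 ≈ 0.582032  ⇒  B ≈ 54.4064°
cos(C) = (a² + b² − c²)/(2ab) = (222.01 + 148.84 − 102.01)/(2·14.9·12.2) = 268.84/363.56 ≈ 0.739465  ⇒  C ≈ 42.3141°
Check: A + B + C ≈ 180°

A = 83.28°, B = 54.41°, C = 42.31°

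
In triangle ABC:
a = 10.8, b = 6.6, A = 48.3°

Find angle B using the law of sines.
a/sin(A) = b/sin(B)  ⇒  sin(B) = b·sin(A)/a = 6.6·sin(48.3°)/10.8
sin(48.3°) ≈ 0.746638
sin(B) ≈ 6.6·0.746638/10.8 ≈ 4.92781/10.8 ≈ 0.456279
B = arcsin(0.456279) ≈ 27.1473°
(Since b ≤ a we need B ≤ A, so the obtuse alternative 180° − 27.1473° ≈ 152.853° is rejected.)

B = 27.15°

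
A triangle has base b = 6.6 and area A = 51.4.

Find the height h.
A = ½·b·h  ⇒  h = 2A/b = 2·51.4/6.6 = 102.8/6.6 ≈ 15.5758

h = 15.58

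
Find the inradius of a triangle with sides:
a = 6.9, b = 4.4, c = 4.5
r = Area/s where s is the semi-perimeter.
s = (6.9 + 4.4 + 4.5)/2 = 15.8/2 = 7.9
Area = √(s(s−a)(s−b)(s−c)) = √(7.9·1·3.5·3.4) ≈ √94.01 ≈ 9.69588
r ≈ 9.69588/7.9 ≈ 1.22733

r = 1.227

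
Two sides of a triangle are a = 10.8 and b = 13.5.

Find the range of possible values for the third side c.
Triangle inequality: |a − b| < c < a + b
|a − b| = |10.8 − 13.5| = 2.7
a + b = 10.8 + 13.5 = 24.3

2.7 < c < 24.3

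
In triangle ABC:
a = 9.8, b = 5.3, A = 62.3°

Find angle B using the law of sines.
a/sin(A) = b/sin(B)  ⇒  sin(B) = b·sin(A)/a = 5.3·sin(62.3°)/9.8
sin(62.3°) ≈ 0.885394
sin(B) ≈ 5.3·0.885394/9.8 ≈ 4.69259/9.8 ≈ 0.478835
B = arcsin(0.478835) ≈ 28.6094°
(Since b ≤ a we need B ≤ A, so the obtuse alternative 180° − 28.6094° ≈ 151.391° is rejected.)

B = 28.61°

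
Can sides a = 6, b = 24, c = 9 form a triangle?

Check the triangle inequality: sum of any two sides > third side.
a + b vs c: 6 + 24 = 30 > 9  ✓
a + c vs b: 6 + 9 = 15 ≤ 24  ✗
b + c vs a: 24 + 9 = 33 > 6  ✓

No: 6 + 9 = 15 is not > 24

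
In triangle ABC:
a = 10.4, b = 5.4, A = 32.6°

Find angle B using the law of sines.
a/sin(A) = b/sin(B)  ⇒  sin(B) = b·sin(A)/a = 5.4·sin(32.6°)/10.4
sin(32.6°) ≈ 0.538771
sin(B) ≈ 5.4·0.538771/10.4 ≈ 2.90936/10.4 ≈ 0.279746
B = arcsin(0.279746) ≈ 16.2451°
(Since b ≤ a we need B ≤ A, so the obtuse alternative 180° − 16.2451° ≈ 163.755° is rejected.)

B = 16.25°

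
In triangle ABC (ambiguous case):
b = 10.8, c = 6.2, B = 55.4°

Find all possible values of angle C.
b/sin(B) = c/sin(C)  ⇒  sin(C) = c·sin(B)/b = 6.2·sin(55.4°)/10.8
sin(55.4°) ≈ 0.823136
sin(C) ≈ 6.2·0.823136/10.8 ≈ 5.10345/10.8 ≈ 0.472541
Candidate 1: C₁ = arcsin(0.472541) ≈ 28.1994°  →  A = 180° − 55.4° − 28.1994° ≈ 96.4006° > 0, valid
Candidate 2: C₂ = 180° − C₁ ≈ 151.801°  →  A = 180° − 55.4° − 151.801° ≈ -27.2006° ≤ 0, not a valid triangle

C = 28.2° (one solution)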